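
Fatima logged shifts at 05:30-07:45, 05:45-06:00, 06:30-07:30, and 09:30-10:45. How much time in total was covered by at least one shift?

Merged: 05:30–07:45, 09:30–10:45.
Lengths: 2 h 15 min + 1 h 15 min = 3 h 30 min.

3 h 30 min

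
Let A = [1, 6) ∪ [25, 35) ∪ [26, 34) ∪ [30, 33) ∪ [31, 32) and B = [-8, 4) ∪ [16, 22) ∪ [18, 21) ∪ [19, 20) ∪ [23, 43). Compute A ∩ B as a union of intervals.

A, merged: [1, 6), [25, 35).
B, merged: [-8, 4), [16, 22), [23, 43).
[1, 6) overlaps B on [1, 4).
[25, 35) overlaps B on [25, 35).

[1, 4) ∪ [25, 35)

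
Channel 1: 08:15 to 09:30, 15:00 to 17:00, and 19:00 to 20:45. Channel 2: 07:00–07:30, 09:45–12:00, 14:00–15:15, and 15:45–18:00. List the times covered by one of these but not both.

A but not B: 08:15-09:30, 15:15-15:45, 19:00-20:45.
B but not A: 07:00-07:30, 09:45-12:00, 14:00-15:00, 17:00-18:00.
Combining gives A △ B.

07:00-07:30, 08:15-09:30, 09:45-12:00, 14:00-15:00, 15:15-15:45, 17:00-18:00, 19:00-20:45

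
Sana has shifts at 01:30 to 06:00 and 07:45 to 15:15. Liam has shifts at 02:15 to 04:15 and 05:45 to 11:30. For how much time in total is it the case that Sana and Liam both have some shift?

6 h

A ∩ B = 02:15–04:15, 05:45–06:00, 07:45–11:30.
Total: 2 h + 15 min + 3 h 45 min = 6 h.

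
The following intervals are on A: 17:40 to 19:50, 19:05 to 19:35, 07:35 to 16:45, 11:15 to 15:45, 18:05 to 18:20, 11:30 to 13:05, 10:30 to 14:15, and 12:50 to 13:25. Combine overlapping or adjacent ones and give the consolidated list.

Sort by start: 07:35–16:45, 10:30–14:15, 11:15–15:45, 11:30–13:05, 12:50–13:25, 17:40–19:50, 18:05–18:20, 19:05–19:35.
10:30–14:15 overlaps/touches 07:35–16:45 → extend to 07:35–16:45.
11:15–15:45 overlaps/touches 07:35–16:45 → extend to 07:35–16:45.
11:30–13:05 overlaps/touches 07:35–16:45 → extend to 07:35–16:45.
12:50–13:25 overlaps/touches 07:35–16:45 → extend to 07:35–16:45.
17:40–19:50 is disjoint → start new block.
18:05–18:20 overlaps/touches 17:40–19:50 → extend to 17:40–19:50.
19:05–19:35 overlaps/touches 17:40–19:50 → extend to 17:40–19:50.

07:35–16:45, 17:40–19:50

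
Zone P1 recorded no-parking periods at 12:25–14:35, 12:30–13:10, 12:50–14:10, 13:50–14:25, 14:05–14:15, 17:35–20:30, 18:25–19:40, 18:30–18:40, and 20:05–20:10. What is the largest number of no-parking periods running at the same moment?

At 14:05, 4 of the intervals are simultaneously active.
No point has more.

4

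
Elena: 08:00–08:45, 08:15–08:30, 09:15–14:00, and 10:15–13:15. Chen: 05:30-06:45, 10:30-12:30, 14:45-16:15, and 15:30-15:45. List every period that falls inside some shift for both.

Merge the first list: 08:00–08:45, 09:15–14:00.
Merge the second list: 05:30–06:45, 10:30–12:30, 14:45–16:15.
08:00–08:45 meets no B interval.
09:15–14:00 ∩ B → 10:30–12:30.

10:30–12:30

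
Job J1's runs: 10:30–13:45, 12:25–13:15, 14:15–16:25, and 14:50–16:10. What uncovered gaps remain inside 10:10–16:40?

10:10–10:30, 13:45–14:15, 16:25–16:40

After merging, the occupied span is 10:30–13:45, 14:15–16:25.
Gaps within 10:10–16:40: 10:10–10:30, 13:45–14:15, 16:25–16:40.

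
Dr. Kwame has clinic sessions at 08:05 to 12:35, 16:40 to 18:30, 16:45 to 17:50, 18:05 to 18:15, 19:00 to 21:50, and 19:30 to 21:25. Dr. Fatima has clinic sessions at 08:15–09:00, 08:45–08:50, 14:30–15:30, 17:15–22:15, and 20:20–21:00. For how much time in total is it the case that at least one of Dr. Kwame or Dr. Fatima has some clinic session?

A, merged: 08:05–12:35, 16:40–18:30, 19:00–21:50.
B, merged: 08:15–09:00, 14:30–15:30, 17:15–22:15.
A ∪ B = 08:05–12:35, 14:30–15:30, 16:40–22:15.
Total: 4 h 30 min + 1 h + 5 h 35 min = 11 h 5 min.

11 h 5 min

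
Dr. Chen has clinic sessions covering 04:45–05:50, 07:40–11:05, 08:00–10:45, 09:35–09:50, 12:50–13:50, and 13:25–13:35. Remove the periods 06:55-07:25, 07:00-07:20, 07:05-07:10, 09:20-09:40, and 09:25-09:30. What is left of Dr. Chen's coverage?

04:45-05:50, 07:40-09:20, 09:40-11:05, 12:50-13:50

First set merges to 04:45-05:50, 07:40-11:05, 12:50-13:50.
Second set merges to 06:55-07:25, 09:20-09:40.
04:45-05:50 is untouched.
07:40-11:05 with B removed leaves 07:40-09:20, 09:40-11:05.
12:50-13:50 is untouched.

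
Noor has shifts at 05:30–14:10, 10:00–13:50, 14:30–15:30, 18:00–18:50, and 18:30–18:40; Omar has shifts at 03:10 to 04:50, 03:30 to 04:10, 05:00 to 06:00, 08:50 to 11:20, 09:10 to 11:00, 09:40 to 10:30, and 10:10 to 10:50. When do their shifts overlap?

05:30–06:00, 08:50–11:20

First set merges to 05:30–14:10, 14:30–15:30, 18:00–18:50.
Second set merges to 03:10–04:50, 05:00–06:00, 08:50–11:20.
05:30–14:10 overlaps B on 05:30–06:00, 08:50–11:20.
14:30–15:30 falls entirely outside B.
18:00–18:50 falls entirely outside B.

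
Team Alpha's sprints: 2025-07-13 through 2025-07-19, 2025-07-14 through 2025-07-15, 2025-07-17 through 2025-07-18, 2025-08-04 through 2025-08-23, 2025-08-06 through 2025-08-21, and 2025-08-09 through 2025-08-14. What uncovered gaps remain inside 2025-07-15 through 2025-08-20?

2025-07-20 through 2025-08-03

Covered (merged): 2025-07-13 through 2025-07-19, 2025-08-04 through 2025-08-23.
Complement within 2025-07-15 through 2025-08-20: 2025-07-20 through 2025-08-03.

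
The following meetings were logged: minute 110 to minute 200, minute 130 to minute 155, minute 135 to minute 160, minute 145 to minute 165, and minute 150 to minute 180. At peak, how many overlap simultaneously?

Walk the sorted start/end points keeping a running depth.
The depth first hits 5 at minute 150.

5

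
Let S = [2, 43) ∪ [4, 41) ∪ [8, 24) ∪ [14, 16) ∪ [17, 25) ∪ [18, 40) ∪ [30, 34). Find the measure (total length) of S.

Merged: [2, 43).
Length: 41.

41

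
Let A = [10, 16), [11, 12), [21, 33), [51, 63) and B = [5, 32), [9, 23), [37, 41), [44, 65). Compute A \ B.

[32, 33)

First set merges to [10, 16), [21, 33), [51, 63).
Second set merges to [5, 32), [37, 41), [44, 65).
[10, 16): fully covered by B → removed.
[21, 33) minus B → [32, 33).
[51, 63): fully covered by B → removed.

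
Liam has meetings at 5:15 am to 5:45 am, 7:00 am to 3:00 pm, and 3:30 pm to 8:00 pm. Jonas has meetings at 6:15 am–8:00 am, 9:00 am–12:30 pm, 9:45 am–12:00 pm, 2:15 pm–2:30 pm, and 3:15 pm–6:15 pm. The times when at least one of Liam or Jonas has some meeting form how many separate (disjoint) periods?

B, merged: 6:15 am-8:00 am, 9:00 am-12:30 pm, 2:15 pm-2:30 pm, 3:15 pm-6:15 pm.
A ∪ B = 5:15 am-5:45 am, 6:15 am-3:00 pm, 3:15 pm-8:00 pm.
That is 3 disjoint pieces.

3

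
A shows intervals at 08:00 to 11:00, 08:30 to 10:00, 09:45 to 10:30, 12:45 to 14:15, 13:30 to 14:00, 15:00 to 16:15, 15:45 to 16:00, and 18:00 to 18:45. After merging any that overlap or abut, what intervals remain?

08:00–11:00, 12:45–14:15, 15:00–16:15, 18:00–18:45

08:30–10:00 overlaps/touches 08:00–11:00 → extend to 08:00–11:00.
09:45–10:30 overlaps/touches 08:00–11:00 → extend to 08:00–11:00.
12:45–14:15 is disjoint → start new block.
13:30–14:00 overlaps/touches 12:45–14:15 → extend to 12:45–14:15.
15:00–16:15 is disjoint → start new block.
15:45–16:00 overlaps/touches 15:00–16:15 → extend to 15:00–16:15.
18:00–18:45 is disjoint → start new block.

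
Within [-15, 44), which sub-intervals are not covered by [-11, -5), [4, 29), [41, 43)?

After merging, the occupied span is [-11, -5), [4, 29), [41, 43).
Gaps within [-15, 44): [-15, -11), [-5, 4), [29, 41), [43, 44).

[-15, -11) ∪ [-5, 4) ∪ [29, 41) ∪ [43, 44)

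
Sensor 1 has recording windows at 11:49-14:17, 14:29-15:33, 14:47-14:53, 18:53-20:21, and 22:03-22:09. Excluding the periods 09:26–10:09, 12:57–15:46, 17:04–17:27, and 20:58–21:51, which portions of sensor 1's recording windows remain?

First set merges to 11:49–14:17, 14:29–15:33, 18:53–20:21, 22:03–22:09.
11:49–14:17 with B removed leaves 11:49–12:57.
14:29–15:33 lies entirely inside B → drops out.
18:53–20:21 is untouched.
22:03–22:09 is untouched.

11:49–12:57, 18:53–20:21, 22:03–22:09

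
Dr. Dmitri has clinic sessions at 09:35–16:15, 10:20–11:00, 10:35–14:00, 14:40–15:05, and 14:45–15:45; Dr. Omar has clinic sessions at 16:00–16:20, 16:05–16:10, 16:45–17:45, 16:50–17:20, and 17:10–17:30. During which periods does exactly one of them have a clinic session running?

First set merges to 09:35–16:15.
Second set merges to 16:00–16:20, 16:45–17:45.
A but not B: 09:35–16:00.
B but not A: 16:15–16:20, 16:45–17:45.
Combining gives A △ B.

09:35–16:00, 16:15–16:20, 16:45–17:45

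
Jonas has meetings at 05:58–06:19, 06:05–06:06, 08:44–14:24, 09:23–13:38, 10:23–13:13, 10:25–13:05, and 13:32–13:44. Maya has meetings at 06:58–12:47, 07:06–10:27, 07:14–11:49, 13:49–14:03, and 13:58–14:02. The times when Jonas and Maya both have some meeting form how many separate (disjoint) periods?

2

First set merges to 05:58–06:19, 08:44–14:24.
Second set merges to 06:58–12:47, 13:49–14:03.
A ∩ B = 08:44–12:47, 13:49–14:03.
That is 2 disjoint pieces.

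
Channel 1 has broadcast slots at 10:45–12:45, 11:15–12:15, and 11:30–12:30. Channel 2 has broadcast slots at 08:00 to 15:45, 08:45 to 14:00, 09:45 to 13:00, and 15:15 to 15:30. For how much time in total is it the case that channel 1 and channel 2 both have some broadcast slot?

First set merges to 10:45–12:45.
Second set merges to 08:00–15:45.
A ∩ B = 10:45–12:45.
Total: 2 h.

2 h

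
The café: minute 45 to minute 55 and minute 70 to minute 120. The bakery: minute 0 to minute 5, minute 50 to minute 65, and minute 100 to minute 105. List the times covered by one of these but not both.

minute 0 to minute 5, minute 45 to minute 50, minute 55 to minute 65, minute 70 to minute 100, minute 105 to minute 120

A \ B = minute 45 to minute 50, minute 70 to minute 100, minute 105 to minute 120.
B \ A = minute 0 to minute 5, minute 55 to minute 65.
Union of the two gives the symmetric difference.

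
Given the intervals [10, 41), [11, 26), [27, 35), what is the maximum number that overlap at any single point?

2

Walk the sorted start/end points keeping a running depth.
The depth first hits 2 at 11.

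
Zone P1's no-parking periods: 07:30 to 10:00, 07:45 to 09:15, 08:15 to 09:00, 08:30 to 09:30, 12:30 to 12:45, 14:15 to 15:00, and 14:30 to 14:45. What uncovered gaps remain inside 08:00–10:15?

10:00–10:15

Covered (merged): 07:30–10:00, 12:30–12:45, 14:15–15:00.
Gaps within 08:00–10:15: 10:00–10:15.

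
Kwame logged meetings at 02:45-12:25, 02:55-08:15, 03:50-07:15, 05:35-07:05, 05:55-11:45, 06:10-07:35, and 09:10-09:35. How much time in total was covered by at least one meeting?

Merged: 02:45–12:25.
Length: 9 h 40 min.

9 h 40 min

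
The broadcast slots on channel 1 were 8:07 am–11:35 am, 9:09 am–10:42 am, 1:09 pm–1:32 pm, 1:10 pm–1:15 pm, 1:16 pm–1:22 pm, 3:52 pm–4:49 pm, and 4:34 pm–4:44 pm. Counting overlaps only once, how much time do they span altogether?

4 h 48 min

Merged: 8:07 am–11:35 am, 1:09 pm–1:32 pm, 3:52 pm–4:49 pm.
Lengths: 3 h 28 min + 23 min + 57 min = 4 h 48 min.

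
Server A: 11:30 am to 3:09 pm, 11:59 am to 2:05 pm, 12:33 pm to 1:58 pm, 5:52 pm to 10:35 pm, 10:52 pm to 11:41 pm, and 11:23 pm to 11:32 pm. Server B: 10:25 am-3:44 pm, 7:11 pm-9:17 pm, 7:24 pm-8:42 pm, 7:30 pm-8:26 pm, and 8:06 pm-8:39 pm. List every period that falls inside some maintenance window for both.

11:30 am–3:09 pm, 7:11 pm–9:17 pm

A, merged: 11:30 am–3:09 pm, 5:52 pm–10:35 pm, 10:52 pm–11:41 pm.
B, merged: 10:25 am–3:44 pm, 7:11 pm–9:17 pm.
11:30 am–3:09 pm ∩ B → 11:30 am–3:09 pm.
5:52 pm–10:35 pm ∩ B → 7:11 pm–9:17 pm.
10:52 pm–11:41 pm meets no B interval.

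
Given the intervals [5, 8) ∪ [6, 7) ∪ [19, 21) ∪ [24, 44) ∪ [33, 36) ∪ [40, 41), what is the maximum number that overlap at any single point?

Walk the sorted start/end points keeping a running depth.
The depth first hits 2 at 6.

2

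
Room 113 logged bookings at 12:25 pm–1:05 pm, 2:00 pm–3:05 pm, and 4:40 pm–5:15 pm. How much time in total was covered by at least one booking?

Merged: 12:25 pm-1:05 pm, 2:00 pm-3:05 pm, 4:40 pm-5:15 pm.
Lengths: 40 min + 1 h 5 min + 35 min = 2 h 20 min.

2 h 20 min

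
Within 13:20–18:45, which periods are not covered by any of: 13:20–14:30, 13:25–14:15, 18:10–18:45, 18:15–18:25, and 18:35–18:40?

After merging, the occupied span is 13:20-14:30, 18:10-18:45.
Gaps within 13:20-18:45: 14:30-18:10.

14:30-18:10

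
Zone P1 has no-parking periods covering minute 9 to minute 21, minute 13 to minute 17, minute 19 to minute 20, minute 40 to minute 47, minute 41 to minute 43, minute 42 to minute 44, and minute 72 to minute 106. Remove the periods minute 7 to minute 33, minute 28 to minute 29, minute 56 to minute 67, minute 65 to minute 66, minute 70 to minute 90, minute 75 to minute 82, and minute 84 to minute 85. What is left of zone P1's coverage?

First set merges to minute 9 to minute 21, minute 40 to minute 47, minute 72 to minute 106.
Second set merges to minute 7 to minute 33, minute 56 to minute 67, minute 70 to minute 90.
minute 9 to minute 21 lies entirely inside B → drops out.
minute 40 to minute 47 is untouched.
minute 72 to minute 106 with B removed leaves minute 90 to minute 106.

minute 40 to minute 47, minute 90 to minute 106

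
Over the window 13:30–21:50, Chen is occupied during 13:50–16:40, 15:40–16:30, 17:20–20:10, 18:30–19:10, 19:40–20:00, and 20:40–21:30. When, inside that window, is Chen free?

13:30–13:50, 16:40–17:20, 20:10–20:40, 21:30–21:50

The merged coverage is 13:50–16:40, 17:20–20:10, 20:40–21:30.
Gaps within 13:30–21:50: 13:30–13:50, 16:40–17:20, 20:10–20:40, 21:30–21:50.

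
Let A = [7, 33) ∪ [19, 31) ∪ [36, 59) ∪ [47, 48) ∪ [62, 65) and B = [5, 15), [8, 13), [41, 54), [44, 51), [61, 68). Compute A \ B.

[15, 33) ∪ [36, 41) ∪ [54, 59)

First set merges to [7, 33), [36, 59), [62, 65).
Second set merges to [5, 15), [41, 54), [61, 68).
[7, 33) minus B → [15, 33).
[36, 59) minus B → [36, 41), [54, 59).
[62, 65): fully covered by B → removed.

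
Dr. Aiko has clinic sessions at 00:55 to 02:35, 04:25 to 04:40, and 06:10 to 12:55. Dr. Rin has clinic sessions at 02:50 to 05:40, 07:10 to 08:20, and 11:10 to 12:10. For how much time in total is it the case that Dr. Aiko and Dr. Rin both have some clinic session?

2 h 25 min

A ∩ B = 04:25-04:40, 07:10-08:20, 11:10-12:10.
Total: 15 min + 1 h 10 min + 1 h = 2 h 25 min.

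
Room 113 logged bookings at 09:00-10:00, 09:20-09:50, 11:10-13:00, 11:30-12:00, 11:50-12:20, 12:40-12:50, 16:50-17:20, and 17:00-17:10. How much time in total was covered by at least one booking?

Merged: 09:00–10:00, 11:10–13:00, 16:50–17:20.
Lengths: 1 h + 1 h 50 min + 30 min = 3 h 20 min.

3 h 20 min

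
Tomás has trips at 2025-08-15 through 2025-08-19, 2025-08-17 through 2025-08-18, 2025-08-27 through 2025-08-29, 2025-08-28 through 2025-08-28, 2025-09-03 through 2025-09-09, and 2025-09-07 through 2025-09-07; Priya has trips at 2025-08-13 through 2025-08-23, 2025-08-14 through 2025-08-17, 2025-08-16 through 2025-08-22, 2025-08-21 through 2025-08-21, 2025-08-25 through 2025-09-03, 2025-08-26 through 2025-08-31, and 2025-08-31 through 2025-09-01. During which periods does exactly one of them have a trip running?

First set merges to 2025-08-15 through 2025-08-19, 2025-08-27 through 2025-08-29, 2025-09-03 through 2025-09-09.
Second set merges to 2025-08-13 through 2025-08-23, 2025-08-25 through 2025-09-03.
A but not B: 2025-09-04 through 2025-09-09.
B but not A: 2025-08-13 through 2025-08-14, 2025-08-20 through 2025-08-23, 2025-08-25 through 2025-08-26, 2025-08-30 through 2025-09-02.
Combining gives A △ B.

2025-08-13 through 2025-08-14, 2025-08-20 through 2025-08-23, 2025-08-25 through 2025-08-26, 2025-08-30 through 2025-09-02, 2025-09-04 through 2025-09-09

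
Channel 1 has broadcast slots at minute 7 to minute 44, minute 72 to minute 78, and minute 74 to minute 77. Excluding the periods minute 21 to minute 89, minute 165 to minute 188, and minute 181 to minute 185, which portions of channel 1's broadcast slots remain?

Merge the first list: minute 7 to minute 44, minute 72 to minute 78.
Merge the second list: minute 21 to minute 89, minute 165 to minute 188.
minute 7 to minute 44 with B removed leaves minute 7 to minute 21.
minute 72 to minute 78 lies entirely inside B → drops out.

minute 7 to minute 21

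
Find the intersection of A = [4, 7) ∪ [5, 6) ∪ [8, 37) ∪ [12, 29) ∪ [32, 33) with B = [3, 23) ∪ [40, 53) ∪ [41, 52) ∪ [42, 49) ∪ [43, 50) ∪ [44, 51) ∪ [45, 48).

[4, 7) ∪ [8, 23)

A, merged: [4, 7), [8, 37).
B, merged: [3, 23), [40, 53).
[4, 7) ∩ B → [4, 7).
[8, 37) ∩ B → [8, 23).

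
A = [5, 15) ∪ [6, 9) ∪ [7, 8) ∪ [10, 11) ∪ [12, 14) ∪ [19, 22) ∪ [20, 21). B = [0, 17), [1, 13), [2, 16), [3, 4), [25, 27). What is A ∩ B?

[5, 15)

Merge the first list: [5, 15), [19, 22).
Merge the second list: [0, 17), [25, 27).
[5, 15) ∩ B → [5, 15).
[19, 22) meets no B interval.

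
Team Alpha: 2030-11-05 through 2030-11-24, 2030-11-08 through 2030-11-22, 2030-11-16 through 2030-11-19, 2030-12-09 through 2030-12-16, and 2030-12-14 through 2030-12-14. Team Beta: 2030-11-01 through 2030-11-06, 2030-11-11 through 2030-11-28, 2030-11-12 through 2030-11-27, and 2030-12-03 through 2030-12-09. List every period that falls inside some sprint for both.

First set merges to 2030-11-05 through 2030-11-24, 2030-12-09 through 2030-12-16.
Second set merges to 2030-11-01 through 2030-11-06, 2030-11-11 through 2030-11-28, 2030-12-03 through 2030-12-09.
2030-11-05 through 2030-11-24 overlaps B on 2030-11-05 through 2030-11-06, 2030-11-11 through 2030-11-24.
2030-12-09 through 2030-12-16 overlaps B on 2030-12-09 through 2030-12-09.

2030-11-05 through 2030-11-06, 2030-11-11 through 2030-11-24, 2030-12-09 through 2030-12-09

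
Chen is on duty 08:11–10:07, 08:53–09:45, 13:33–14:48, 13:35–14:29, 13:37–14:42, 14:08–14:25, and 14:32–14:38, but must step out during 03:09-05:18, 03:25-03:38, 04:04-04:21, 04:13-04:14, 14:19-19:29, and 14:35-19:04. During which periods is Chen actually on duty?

First set merges to 08:11-10:07, 13:33-14:48.
Second set merges to 03:09-05:18, 14:19-19:29.
08:11-10:07: no B overlap → unchanged.
13:33-14:48 minus B → 13:33-14:19.

08:11-10:07, 13:33-14:19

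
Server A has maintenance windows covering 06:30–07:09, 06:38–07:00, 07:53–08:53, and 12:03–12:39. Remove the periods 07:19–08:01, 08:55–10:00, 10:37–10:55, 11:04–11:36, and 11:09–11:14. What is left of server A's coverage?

06:30–07:09, 08:01–08:53, 12:03–12:39

A, merged: 06:30–07:09, 07:53–08:53, 12:03–12:39.
B, merged: 07:19–08:01, 08:55–10:00, 10:37–10:55, 11:04–11:36.
06:30–07:09: no B overlap → unchanged.
07:53–08:53 minus B → 08:01–08:53.
12:03–12:39: no B overlap → unchanged.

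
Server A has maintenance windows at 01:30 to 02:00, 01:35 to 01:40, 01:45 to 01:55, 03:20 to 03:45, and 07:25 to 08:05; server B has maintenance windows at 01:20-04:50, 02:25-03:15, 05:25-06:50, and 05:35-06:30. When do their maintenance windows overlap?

Merge the first list: 01:30-02:00, 03:20-03:45, 07:25-08:05.
Merge the second list: 01:20-04:50, 05:25-06:50.
01:30-02:00 meets the second set on 01:30-02:00.
03:20-03:45 meets the second set on 03:20-03:45.
07:25-08:05: no overlap with the second set.

01:30-02:00, 03:20-03:45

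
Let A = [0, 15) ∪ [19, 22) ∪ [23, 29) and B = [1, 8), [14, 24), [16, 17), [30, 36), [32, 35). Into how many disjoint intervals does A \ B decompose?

B, merged: [1, 8), [14, 24), [30, 36).
A \ B = [0, 1), [8, 14), [24, 29).
That is 3 disjoint pieces.

3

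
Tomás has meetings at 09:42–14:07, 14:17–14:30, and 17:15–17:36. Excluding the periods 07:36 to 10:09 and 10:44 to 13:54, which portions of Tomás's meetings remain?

09:42–14:07 with B removed leaves 10:09–10:44, 13:54–14:07.
14:17–14:30 is untouched.
17:15–17:36 is untouched.

10:09–10:44, 13:54–14:07, 14:17–14:30, 17:15–17:36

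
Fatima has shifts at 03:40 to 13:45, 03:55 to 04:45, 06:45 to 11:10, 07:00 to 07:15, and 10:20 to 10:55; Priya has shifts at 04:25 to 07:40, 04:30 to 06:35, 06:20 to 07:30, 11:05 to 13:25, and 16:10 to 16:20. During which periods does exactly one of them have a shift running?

03:40-04:25, 07:40-11:05, 13:25-13:45, 16:10-16:20

Merge the first list: 03:40-13:45.
Merge the second list: 04:25-07:40, 11:05-13:25, 16:10-16:20.
A but not B: 03:40-04:25, 07:40-11:05, 13:25-13:45.
B but not A: 16:10-16:20.
Combining gives A △ B.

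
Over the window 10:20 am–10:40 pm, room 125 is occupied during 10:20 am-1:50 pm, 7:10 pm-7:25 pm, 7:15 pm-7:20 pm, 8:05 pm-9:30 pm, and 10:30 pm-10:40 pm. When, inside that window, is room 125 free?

The merged coverage is 10:20 am–1:50 pm, 7:10 pm–7:25 pm, 8:05 pm–9:30 pm, 10:30 pm–10:40 pm.
Gaps within 10:20 am–10:40 pm: 1:50 pm–7:10 pm, 7:25 pm–8:05 pm, 9:30 pm–10:30 pm.

1:50 pm–7:10 pm, 7:25 pm–8:05 pm, 9:30 pm–10:30 pm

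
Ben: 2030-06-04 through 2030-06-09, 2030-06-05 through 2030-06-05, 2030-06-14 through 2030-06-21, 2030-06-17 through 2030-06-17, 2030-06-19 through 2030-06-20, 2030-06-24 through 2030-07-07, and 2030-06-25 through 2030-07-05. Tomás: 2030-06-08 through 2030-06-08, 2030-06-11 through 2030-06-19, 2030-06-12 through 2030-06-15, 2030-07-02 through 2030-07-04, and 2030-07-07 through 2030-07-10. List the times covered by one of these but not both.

Merge the first list: 2030-06-04 through 2030-06-09, 2030-06-14 through 2030-06-21, 2030-06-24 through 2030-07-07.
Merge the second list: 2030-06-08 through 2030-06-08, 2030-06-11 through 2030-06-19, 2030-07-02 through 2030-07-04, 2030-07-07 through 2030-07-10.
A but not B: 2030-06-04 through 2030-06-07, 2030-06-09 through 2030-06-09, 2030-06-20 through 2030-06-21, 2030-06-24 through 2030-07-01, 2030-07-05 through 2030-07-06.
B but not A: 2030-06-11 through 2030-06-13, 2030-07-08 through 2030-07-10.
Combining gives A △ B.

2030-06-04 through 2030-06-07, 2030-06-09 through 2030-06-09, 2030-06-11 through 2030-06-13, 2030-06-20 through 2030-06-21, 2030-06-24 through 2030-07-01, 2030-07-05 through 2030-07-06, 2030-07-08 through 2030-07-10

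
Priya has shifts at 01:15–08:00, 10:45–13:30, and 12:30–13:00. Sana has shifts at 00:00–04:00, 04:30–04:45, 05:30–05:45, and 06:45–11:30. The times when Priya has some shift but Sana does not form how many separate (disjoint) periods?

A, merged: 01:15-08:00, 10:45-13:30.
A \ B = 04:00-04:30, 04:45-05:30, 05:45-06:45, 11:30-13:30.
That is 4 disjoint pieces.

4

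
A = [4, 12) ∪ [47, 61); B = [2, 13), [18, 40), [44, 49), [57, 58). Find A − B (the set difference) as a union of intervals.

[49, 57) ∪ [58, 61)

[4, 12): fully covered by B → removed.
[47, 61) minus B → [49, 57), [58, 61).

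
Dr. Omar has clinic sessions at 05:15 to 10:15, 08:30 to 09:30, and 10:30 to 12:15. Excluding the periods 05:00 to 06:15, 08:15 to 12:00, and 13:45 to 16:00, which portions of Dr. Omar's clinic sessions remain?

First set merges to 05:15–10:15, 10:30–12:15.
05:15–10:15 \ B = 06:15–08:15.
10:30–12:15 \ B = 12:00–12:15.

06:15–08:15, 12:00–12:15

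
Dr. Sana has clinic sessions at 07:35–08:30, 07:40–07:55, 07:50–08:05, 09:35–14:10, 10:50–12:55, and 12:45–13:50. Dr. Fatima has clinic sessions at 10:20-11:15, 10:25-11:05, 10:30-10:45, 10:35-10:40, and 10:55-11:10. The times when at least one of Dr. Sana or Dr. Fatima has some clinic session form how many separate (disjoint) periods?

A, merged: 07:35-08:30, 09:35-14:10.
B, merged: 10:20-11:15.
A ∪ B = 07:35-08:30, 09:35-14:10.
That is 2 disjoint pieces.

2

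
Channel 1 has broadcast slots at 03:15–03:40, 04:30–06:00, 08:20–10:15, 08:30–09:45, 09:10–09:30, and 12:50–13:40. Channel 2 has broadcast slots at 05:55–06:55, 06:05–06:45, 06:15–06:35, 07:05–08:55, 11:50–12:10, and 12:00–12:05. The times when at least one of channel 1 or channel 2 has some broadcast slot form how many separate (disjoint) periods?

A, merged: 03:15–03:40, 04:30–06:00, 08:20–10:15, 12:50–13:40.
B, merged: 05:55–06:55, 07:05–08:55, 11:50–12:10.
A ∪ B = 03:15–03:40, 04:30–06:55, 07:05–10:15, 11:50–12:10, 12:50–13:40.
That is 5 disjoint pieces.

5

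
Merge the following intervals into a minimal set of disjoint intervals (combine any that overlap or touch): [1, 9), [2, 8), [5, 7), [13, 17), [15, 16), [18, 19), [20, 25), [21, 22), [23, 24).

[1, 9) ∪ [13, 17) ∪ [18, 19) ∪ [20, 25)

[2, 8) overlaps/touches [1, 9) → extend to [1, 9).
[5, 7) overlaps/touches [1, 9) → extend to [1, 9).
[13, 17) is disjoint → start new block.
[15, 16) overlaps/touches [13, 17) → extend to [13, 17).
[18, 19) is disjoint → start new block.
[20, 25) is disjoint → start new block.
[21, 22) overlaps/touches [20, 25) → extend to [20, 25).
[23, 24) overlaps/touches [20, 25) → extend to [20, 25).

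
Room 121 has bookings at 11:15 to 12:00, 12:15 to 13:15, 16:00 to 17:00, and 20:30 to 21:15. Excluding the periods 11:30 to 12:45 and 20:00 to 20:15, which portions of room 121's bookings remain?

11:15-12:00 minus B → 11:15-11:30.
12:15-13:15 minus B → 12:45-13:15.
16:00-17:00: no B overlap → unchanged.
20:30-21:15: no B overlap → unchanged.

11:15-11:30, 12:45-13:15, 16:00-17:00, 20:30-21:15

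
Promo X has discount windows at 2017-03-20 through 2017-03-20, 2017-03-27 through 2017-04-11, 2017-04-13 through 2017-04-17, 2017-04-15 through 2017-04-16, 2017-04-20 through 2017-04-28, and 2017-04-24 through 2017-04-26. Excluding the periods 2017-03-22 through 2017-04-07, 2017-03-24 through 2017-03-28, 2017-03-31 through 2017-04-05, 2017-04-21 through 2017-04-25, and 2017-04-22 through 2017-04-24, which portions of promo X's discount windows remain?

2017-03-20 through 2017-03-20, 2017-04-08 through 2017-04-11, 2017-04-13 through 2017-04-17, 2017-04-20 through 2017-04-20, 2017-04-26 through 2017-04-28

A, merged: 2017-03-20 through 2017-03-20, 2017-03-27 through 2017-04-11, 2017-04-13 through 2017-04-17, 2017-04-20 through 2017-04-28.
B, merged: 2017-03-22 through 2017-04-07, 2017-04-21 through 2017-04-25.
2017-03-20 through 2017-03-20 is untouched.
2017-03-27 through 2017-04-11 with B removed leaves 2017-04-08 through 2017-04-11.
2017-04-13 through 2017-04-17 is untouched.
2017-04-20 through 2017-04-28 with B removed leaves 2017-04-20 through 2017-04-20, 2017-04-26 through 2017-04-28.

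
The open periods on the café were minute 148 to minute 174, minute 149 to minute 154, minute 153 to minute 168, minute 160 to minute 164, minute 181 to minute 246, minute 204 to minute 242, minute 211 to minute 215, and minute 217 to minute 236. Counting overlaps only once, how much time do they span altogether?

91 minutes

Merged: minute 148 to minute 174, minute 181 to minute 246.
Lengths: 26 minutes + 65 minutes = 91 minutes.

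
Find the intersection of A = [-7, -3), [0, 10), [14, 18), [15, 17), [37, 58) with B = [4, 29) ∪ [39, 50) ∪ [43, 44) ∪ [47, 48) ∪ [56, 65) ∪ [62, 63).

A, merged: [-7, -3), [0, 10), [14, 18), [37, 58).
B, merged: [4, 29), [39, 50), [56, 65).
[-7, -3): no overlap with the second set.
[0, 10) meets the second set on [4, 10).
[14, 18) meets the second set on [14, 18).
[37, 58) meets the second set on [39, 50), [56, 58).

[4, 10) ∪ [14, 18) ∪ [39, 50) ∪ [56, 58)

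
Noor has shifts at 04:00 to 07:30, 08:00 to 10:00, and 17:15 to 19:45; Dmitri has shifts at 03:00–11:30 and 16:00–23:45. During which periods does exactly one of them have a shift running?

Only in the first: none.
Only in the second: 03:00-04:00, 07:30-08:00, 10:00-11:30, 16:00-17:15, 19:45-23:45.
Together these are the periods covered by exactly one.

03:00-04:00, 07:30-08:00, 10:00-11:30, 16:00-17:15, 19:45-23:45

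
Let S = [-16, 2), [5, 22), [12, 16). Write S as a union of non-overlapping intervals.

[5, 22) is disjoint → start new block.
[12, 16) overlaps/touches [5, 22) → extend to [5, 22).

[-16, 2) ∪ [5, 22)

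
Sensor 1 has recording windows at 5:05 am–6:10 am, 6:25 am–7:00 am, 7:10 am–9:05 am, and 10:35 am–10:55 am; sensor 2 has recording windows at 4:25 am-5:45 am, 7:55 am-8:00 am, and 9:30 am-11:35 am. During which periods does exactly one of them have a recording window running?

4:25 am–5:05 am, 5:45 am–6:10 am, 6:25 am–7:00 am, 7:10 am–7:55 am, 8:00 am–9:05 am, 9:30 am–10:35 am, 10:55 am–11:35 am

A but not B: 5:45 am–6:10 am, 6:25 am–7:00 am, 7:10 am–7:55 am, 8:00 am–9:05 am.
B but not A: 4:25 am–5:05 am, 9:30 am–10:35 am, 10:55 am–11:35 am.
Combining gives A △ B.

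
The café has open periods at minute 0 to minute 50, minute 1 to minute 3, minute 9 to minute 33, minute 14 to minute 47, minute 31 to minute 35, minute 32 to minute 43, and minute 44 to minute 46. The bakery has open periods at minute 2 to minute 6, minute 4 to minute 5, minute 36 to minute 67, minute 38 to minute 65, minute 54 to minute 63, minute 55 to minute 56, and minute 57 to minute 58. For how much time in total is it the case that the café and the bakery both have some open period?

18 minutes

Merge the first list: minute 0 to minute 50.
Merge the second list: minute 2 to minute 6, minute 36 to minute 67.
A ∩ B = minute 2 to minute 6, minute 36 to minute 50.
Total: 4 minutes + 14 minutes = 18 minutes.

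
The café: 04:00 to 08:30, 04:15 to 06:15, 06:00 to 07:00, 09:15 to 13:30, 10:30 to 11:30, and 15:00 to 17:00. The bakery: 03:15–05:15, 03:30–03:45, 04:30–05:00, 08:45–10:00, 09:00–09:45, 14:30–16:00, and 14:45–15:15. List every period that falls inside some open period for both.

04:00-05:15, 09:15-10:00, 15:00-16:00

A, merged: 04:00-08:30, 09:15-13:30, 15:00-17:00.
B, merged: 03:15-05:15, 08:45-10:00, 14:30-16:00.
04:00-08:30 overlaps B on 04:00-05:15.
09:15-13:30 overlaps B on 09:15-10:00.
15:00-17:00 overlaps B on 15:00-16:00.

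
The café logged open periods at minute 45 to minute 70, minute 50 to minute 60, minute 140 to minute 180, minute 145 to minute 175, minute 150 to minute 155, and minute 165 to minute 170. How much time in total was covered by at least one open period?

Merged: minute 45 to minute 70, minute 140 to minute 180.
Lengths: 25 minutes + 40 minutes = 65 minutes.

65 minutes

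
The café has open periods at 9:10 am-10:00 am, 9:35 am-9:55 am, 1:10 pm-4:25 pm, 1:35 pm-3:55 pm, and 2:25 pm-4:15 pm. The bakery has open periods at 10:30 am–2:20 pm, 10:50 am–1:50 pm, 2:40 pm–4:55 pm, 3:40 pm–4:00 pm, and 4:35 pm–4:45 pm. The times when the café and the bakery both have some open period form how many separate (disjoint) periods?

2

First set merges to 9:10 am-10:00 am, 1:10 pm-4:25 pm.
Second set merges to 10:30 am-2:20 pm, 2:40 pm-4:55 pm.
A ∩ B = 1:10 pm-2:20 pm, 2:40 pm-4:25 pm.
That is 2 disjoint pieces.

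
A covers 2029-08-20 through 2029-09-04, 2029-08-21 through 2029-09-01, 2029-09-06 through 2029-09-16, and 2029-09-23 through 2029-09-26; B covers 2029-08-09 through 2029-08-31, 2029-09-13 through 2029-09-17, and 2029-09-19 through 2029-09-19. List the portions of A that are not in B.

2029-09-01 through 2029-09-04, 2029-09-06 through 2029-09-12, 2029-09-23 through 2029-09-26

First set merges to 2029-08-20 through 2029-09-04, 2029-09-06 through 2029-09-16, 2029-09-23 through 2029-09-26.
2029-08-20 through 2029-09-04 with B removed leaves 2029-09-01 through 2029-09-04.
2029-09-06 through 2029-09-16 with B removed leaves 2029-09-06 through 2029-09-12.
2029-09-23 through 2029-09-26 is untouched.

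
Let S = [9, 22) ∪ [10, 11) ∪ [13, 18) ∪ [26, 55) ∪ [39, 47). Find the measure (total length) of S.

42

Merged: [9, 22), [26, 55).
Lengths: 13 + 29 = 42.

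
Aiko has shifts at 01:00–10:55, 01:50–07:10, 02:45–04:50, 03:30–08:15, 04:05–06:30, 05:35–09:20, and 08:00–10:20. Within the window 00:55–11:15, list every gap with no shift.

The merged coverage is 01:00–10:55.
Uncovered inside 00:55–11:15: 00:55–01:00, 10:55–11:15.

00:55–01:00, 10:55–11:15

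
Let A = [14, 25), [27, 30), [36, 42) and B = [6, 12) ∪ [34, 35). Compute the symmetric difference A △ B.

[6, 12) ∪ [14, 25) ∪ [27, 30) ∪ [34, 35) ∪ [36, 42)

A \ B = [14, 25), [27, 30), [36, 42).
B \ A = [6, 12), [34, 35).
Union of the two gives the symmetric difference.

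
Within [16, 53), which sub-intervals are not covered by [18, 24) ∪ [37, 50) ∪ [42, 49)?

[16, 18) ∪ [24, 37) ∪ [50, 53)

After merging, the occupied span is [18, 24), [37, 50).
Uncovered inside [16, 53): [16, 18), [24, 37), [50, 53).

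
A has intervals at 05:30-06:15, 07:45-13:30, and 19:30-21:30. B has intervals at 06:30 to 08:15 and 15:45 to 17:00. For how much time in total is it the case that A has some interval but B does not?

8 h

A \ B = 05:30–06:15, 08:15–13:30, 19:30–21:30.
Total: 45 min + 5 h 15 min + 2 h = 8 h.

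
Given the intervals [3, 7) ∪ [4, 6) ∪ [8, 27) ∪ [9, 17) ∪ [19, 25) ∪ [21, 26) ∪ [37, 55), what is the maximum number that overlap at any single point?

3

At 21, 3 of the intervals are simultaneously active.
No point has more.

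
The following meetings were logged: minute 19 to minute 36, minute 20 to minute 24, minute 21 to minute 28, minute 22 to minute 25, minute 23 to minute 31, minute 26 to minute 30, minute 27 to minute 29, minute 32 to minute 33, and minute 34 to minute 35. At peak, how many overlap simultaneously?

At minute 23, 5 of the intervals are simultaneously active.
No point has more.

5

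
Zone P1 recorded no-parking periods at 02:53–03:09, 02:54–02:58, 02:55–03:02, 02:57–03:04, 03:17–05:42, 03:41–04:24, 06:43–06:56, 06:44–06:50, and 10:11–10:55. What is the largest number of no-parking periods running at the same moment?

4

Walk the sorted start/end points keeping a running depth.
The depth first hits 4 at 02:57.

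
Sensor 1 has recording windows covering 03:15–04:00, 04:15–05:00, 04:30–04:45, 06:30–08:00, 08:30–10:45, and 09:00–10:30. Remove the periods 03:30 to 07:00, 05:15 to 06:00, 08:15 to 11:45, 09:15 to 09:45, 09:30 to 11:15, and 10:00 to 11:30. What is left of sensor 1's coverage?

03:15–03:30, 07:00–08:00

A, merged: 03:15–04:00, 04:15–05:00, 06:30–08:00, 08:30–10:45.
B, merged: 03:30–07:00, 08:15–11:45.
03:15–04:00 with B removed leaves 03:15–03:30.
04:15–05:00 lies entirely inside B → drops out.
06:30–08:00 with B removed leaves 07:00–08:00.
08:30–10:45 lies entirely inside B → drops out.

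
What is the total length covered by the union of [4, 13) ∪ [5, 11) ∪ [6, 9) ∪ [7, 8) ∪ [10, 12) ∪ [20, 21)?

10

Merged: [4, 13), [20, 21).
Lengths: 9 + 1 = 10.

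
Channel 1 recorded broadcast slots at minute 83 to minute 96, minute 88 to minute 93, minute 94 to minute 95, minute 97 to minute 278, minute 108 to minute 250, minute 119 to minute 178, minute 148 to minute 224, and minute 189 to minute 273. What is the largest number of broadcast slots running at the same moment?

4

Walk the sorted start/end points keeping a running depth.
The depth first hits 4 at minute 148.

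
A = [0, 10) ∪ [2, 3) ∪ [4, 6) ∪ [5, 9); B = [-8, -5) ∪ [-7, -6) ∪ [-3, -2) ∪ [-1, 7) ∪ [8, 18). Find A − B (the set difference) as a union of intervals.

First set merges to [0, 10).
Second set merges to [-8, -5), [-3, -2), [-1, 7), [8, 18).
[0, 10) minus B → [7, 8).

[7, 8)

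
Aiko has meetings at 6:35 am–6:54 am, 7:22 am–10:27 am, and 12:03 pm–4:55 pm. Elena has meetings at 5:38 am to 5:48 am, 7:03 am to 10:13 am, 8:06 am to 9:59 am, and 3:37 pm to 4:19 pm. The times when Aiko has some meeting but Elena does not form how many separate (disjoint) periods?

Second set merges to 5:38 am–5:48 am, 7:03 am–10:13 am, 3:37 pm–4:19 pm.
A \ B = 6:35 am–6:54 am, 10:13 am–10:27 am, 12:03 pm–3:37 pm, 4:19 pm–4:55 pm.
That is 4 disjoint pieces.

4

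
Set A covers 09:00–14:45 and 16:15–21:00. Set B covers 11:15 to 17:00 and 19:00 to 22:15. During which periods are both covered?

11:15–14:45, 16:15–17:00, 19:00–21:00

09:00–14:45 meets the second set on 11:15–14:45.
16:15–21:00 meets the second set on 16:15–17:00, 19:00–21:00.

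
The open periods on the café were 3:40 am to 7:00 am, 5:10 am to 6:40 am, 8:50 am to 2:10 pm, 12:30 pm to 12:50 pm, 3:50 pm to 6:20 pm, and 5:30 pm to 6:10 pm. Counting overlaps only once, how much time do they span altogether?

11 h 10 min

Merged: 3:40 am–7:00 am, 8:50 am–2:10 pm, 3:50 pm–6:20 pm.
Lengths: 3 h 20 min + 5 h 20 min + 2 h 30 min = 11 h 10 min.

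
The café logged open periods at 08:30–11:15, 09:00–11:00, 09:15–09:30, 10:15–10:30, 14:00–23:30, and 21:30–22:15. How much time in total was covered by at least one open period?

12 h 15 min

Merged: 08:30-11:15, 14:00-23:30.
Lengths: 2 h 45 min + 9 h 30 min = 12 h 15 min.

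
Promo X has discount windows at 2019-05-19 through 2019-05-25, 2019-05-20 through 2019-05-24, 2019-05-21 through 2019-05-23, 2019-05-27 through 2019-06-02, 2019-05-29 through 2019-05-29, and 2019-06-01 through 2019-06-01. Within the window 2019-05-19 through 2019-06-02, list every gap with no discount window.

2019-05-26 through 2019-05-26

Covered (merged): 2019-05-19 through 2019-05-25, 2019-05-27 through 2019-06-02.
Gaps within 2019-05-19 through 2019-06-02: 2019-05-26 through 2019-05-26.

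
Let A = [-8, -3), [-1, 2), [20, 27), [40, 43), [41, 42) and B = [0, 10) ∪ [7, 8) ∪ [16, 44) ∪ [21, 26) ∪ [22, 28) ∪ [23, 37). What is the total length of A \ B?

First set merges to [-8, -3), [-1, 2), [20, 27), [40, 43).
Second set merges to [0, 10), [16, 44).
A \ B = [-8, -3), [-1, 0).
Total: 5 + 1 = 6.

6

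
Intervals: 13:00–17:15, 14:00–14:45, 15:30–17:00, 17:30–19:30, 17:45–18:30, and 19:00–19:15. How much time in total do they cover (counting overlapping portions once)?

Merged: 13:00-17:15, 17:30-19:30.
Lengths: 4 h 15 min + 2 h = 6 h 15 min.

6 h 15 min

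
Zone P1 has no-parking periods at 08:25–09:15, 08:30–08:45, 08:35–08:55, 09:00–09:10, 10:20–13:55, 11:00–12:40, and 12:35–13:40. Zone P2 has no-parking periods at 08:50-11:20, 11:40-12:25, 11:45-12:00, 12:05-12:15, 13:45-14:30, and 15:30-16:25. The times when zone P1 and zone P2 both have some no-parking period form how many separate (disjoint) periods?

Merge the first list: 08:25-09:15, 10:20-13:55.
Merge the second list: 08:50-11:20, 11:40-12:25, 13:45-14:30, 15:30-16:25.
A ∩ B = 08:50-09:15, 10:20-11:20, 11:40-12:25, 13:45-13:55.
That is 4 disjoint pieces.

4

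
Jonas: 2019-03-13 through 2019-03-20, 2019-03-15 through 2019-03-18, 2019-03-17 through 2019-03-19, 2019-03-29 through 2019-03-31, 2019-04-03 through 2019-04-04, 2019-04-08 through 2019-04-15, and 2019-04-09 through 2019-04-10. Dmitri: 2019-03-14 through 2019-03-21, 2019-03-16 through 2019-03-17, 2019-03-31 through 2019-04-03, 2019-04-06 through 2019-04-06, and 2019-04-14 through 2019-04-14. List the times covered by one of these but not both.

A, merged: 2019-03-13 through 2019-03-20, 2019-03-29 through 2019-03-31, 2019-04-03 through 2019-04-04, 2019-04-08 through 2019-04-15.
B, merged: 2019-03-14 through 2019-03-21, 2019-03-31 through 2019-04-03, 2019-04-06 through 2019-04-06, 2019-04-14 through 2019-04-14.
Only in the first: 2019-03-13 through 2019-03-13, 2019-03-29 through 2019-03-30, 2019-04-04 through 2019-04-04, 2019-04-08 through 2019-04-13, 2019-04-15 through 2019-04-15.
Only in the second: 2019-03-21 through 2019-03-21, 2019-04-01 through 2019-04-02, 2019-04-06 through 2019-04-06.
Together these are the periods covered by exactly one.

2019-03-13 through 2019-03-13, 2019-03-21 through 2019-03-21, 2019-03-29 through 2019-03-30, 2019-04-01 through 2019-04-02, 2019-04-04 through 2019-04-04, 2019-04-06 through 2019-04-06, 2019-04-08 through 2019-04-13, 2019-04-15 through 2019-04-15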